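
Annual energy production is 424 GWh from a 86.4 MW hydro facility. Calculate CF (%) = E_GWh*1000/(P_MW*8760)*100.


CF = 424 * 1000 / (86.4 * 8760) * 100 = 56.0206 %


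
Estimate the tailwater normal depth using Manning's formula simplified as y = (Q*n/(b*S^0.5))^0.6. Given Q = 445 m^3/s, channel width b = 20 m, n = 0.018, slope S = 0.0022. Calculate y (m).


y = (445 * 0.018 / (20 * 0.0022^0.5))^0.6 = 3.6211 m


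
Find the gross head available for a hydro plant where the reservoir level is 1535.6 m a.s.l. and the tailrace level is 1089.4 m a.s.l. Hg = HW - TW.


Hg = 1535.6 - 1089.4 = 446.2000 m


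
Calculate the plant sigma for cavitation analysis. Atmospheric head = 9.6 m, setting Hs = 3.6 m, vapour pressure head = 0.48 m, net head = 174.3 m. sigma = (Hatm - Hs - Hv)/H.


sigma = (9.6 - 3.6 - 0.48) / 174.3 = 0.0317


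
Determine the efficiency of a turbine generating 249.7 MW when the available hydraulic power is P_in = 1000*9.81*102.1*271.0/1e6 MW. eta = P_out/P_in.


P_in = 1000 * 9.81 * 102.1 * 271.0 / 1e6 = 271.4339 MW
eta = 249.7 / 271.4339 = 0.9199


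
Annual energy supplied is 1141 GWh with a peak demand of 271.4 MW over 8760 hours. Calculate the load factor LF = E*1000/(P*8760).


LF = 1141 * 1000 / (271.4 * 8760) = 0.4799


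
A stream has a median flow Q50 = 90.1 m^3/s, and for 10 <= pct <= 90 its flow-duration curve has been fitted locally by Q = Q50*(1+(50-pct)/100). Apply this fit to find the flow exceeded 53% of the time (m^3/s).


Q = 90.1 * (1 + (50 - 53)/100) = 87.3970 m^3/s


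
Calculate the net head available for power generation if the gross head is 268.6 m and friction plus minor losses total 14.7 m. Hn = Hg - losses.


Hn = 268.6 - 14.7 = 253.9000 m


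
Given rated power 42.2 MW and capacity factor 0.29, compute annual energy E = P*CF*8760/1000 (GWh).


E = 42.2 * 0.29 * 8760 / 1000 = 107.2049 GWh


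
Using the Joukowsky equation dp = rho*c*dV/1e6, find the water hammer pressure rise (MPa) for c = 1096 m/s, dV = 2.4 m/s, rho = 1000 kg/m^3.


dp = 1000 * 1096 * 2.4 / 1e6 = 2.6304 MPa


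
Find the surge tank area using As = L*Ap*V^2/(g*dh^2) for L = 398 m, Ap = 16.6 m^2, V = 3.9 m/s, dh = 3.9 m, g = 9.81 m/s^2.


As = 398 * 16.6 * 3.9^2 / (9.81 * 3.9^2) = 673.4760 m^2


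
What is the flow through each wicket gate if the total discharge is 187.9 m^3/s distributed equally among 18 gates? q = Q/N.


q = 187.9 / 18 = 10.4389 m^3/s


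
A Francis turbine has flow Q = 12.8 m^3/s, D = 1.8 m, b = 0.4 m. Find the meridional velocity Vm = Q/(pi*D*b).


Vm = 12.8 / (pi * 1.8 * 0.4) = 5.6588 m/s


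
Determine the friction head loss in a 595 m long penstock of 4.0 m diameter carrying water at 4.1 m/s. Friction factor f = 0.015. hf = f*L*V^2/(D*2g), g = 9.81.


hf = 0.015 * 595 * 4.1^2 / (4.0 * 2 * 9.81) = 1.9117 m


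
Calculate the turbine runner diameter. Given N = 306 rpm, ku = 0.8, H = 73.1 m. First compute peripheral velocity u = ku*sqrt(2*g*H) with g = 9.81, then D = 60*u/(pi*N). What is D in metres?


u = 0.8 * sqrt(2*9.81*73.1) = 30.2969 m/s
D = 60 * 30.2969 / (pi * 306) = 1.8909 m


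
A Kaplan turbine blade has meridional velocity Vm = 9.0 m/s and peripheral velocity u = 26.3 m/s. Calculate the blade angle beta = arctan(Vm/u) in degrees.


beta = arctan(9.0 / 26.3) = 18.8912 degrees


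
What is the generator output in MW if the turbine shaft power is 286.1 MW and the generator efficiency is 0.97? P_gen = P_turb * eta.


P_gen = 286.1 * 0.97 = 277.5170 MW


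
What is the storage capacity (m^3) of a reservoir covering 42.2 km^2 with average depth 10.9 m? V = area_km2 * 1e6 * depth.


V = 42.2 * 1e6 * 10.9 = 4.5998e+08 m^3


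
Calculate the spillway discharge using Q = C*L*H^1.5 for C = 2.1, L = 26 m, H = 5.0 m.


Q = 2.1 * 26 * 5.0^1.5 = 610.4466 m^3/s


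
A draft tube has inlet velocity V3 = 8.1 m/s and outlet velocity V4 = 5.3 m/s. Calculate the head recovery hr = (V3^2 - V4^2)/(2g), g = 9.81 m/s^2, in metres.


hr = (8.1^2 - 5.3^2) / (2*9.81) = 1.9123 m


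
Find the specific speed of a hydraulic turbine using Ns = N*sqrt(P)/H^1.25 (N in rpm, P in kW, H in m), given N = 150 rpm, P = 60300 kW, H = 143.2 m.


Ns = 150 * 60300^0.5 / 143.2^1.25 = 74.3569


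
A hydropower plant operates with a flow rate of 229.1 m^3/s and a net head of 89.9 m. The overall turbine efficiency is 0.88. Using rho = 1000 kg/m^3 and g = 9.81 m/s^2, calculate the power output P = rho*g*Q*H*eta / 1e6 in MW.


P = 1000 * 9.81 * 229.1 * 89.9 * 0.88 / 1e6 = 177.8019 MW


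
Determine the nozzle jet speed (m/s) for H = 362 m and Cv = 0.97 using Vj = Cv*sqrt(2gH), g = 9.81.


Vj = 0.97 * sqrt(2*9.81*362) = 81.7477 m/s


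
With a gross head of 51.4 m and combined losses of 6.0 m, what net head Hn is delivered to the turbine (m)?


Hn = 51.4 - 6.0 = 45.4000 m


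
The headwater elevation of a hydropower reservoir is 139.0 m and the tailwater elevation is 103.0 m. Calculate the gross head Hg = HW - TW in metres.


Hg = 139.0 - 103.0 = 36.0000 m


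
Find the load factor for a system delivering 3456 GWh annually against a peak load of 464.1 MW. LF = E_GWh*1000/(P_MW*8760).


LF = 3456 * 1000 / (464.1 * 8760) = 0.8501


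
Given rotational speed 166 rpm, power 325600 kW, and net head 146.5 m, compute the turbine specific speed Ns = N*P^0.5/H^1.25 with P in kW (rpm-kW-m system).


Ns = 166 * 325600^0.5 / 146.5^1.25 = 185.8460


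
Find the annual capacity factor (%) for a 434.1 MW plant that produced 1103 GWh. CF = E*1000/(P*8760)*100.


CF = 1103 * 1000 / (434.1 * 8760) * 100 = 29.0056 %


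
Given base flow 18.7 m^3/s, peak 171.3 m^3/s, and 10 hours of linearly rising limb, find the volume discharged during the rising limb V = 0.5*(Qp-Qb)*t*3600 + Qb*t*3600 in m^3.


V = 0.5*(171.3 - 18.7)*10*3600 + 18.7*10*3600 = 3.4200e+06 m^3


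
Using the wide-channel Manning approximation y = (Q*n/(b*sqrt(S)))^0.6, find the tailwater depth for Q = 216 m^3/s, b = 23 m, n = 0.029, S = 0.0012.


y = (216 * 0.029 / (23 * 0.0012^0.5))^0.6 = 3.4460 m


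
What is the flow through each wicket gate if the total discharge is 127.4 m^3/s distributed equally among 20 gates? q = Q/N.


q = 127.4 / 20 = 6.3700 m^3/s


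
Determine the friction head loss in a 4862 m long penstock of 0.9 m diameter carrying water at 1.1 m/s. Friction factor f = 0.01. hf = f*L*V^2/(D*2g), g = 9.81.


hf = 0.01 * 4862 * 1.1^2 / (0.9 * 2 * 9.81) = 3.3316 m


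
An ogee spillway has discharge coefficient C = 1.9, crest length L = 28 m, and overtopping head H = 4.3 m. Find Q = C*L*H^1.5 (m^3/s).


Q = 1.9 * 28 * 4.3^1.5 = 474.3668 m^3/s


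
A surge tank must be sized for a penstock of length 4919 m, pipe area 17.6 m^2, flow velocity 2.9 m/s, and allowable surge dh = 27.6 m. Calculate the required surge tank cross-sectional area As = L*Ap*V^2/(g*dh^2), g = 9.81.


As = 4919 * 17.6 * 2.9^2 / (9.81 * 27.6^2) = 97.4313 m^2


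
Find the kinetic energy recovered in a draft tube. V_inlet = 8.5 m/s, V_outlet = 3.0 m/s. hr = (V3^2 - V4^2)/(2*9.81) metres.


hr = (8.5^2 - 3.0^2) / (2*9.81) = 3.2238 m


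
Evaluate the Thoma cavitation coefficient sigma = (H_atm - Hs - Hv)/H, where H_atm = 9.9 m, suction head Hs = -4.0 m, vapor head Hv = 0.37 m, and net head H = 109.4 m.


sigma = (9.9 - (-4.0) - 0.37) / 109.4 = 0.1237


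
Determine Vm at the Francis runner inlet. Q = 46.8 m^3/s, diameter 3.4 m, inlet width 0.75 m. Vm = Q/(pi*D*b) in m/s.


Vm = 46.8 / (pi * 3.4 * 0.75) = 5.8419 m/s


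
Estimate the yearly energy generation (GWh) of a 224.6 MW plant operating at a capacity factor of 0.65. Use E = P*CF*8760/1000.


E = 224.6 * 0.65 * 8760 / 1000 = 1278.8724 GWh


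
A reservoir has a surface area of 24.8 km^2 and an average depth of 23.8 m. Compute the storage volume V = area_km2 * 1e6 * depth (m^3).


V = 24.8 * 1e6 * 23.8 = 5.9024e+08 m^3


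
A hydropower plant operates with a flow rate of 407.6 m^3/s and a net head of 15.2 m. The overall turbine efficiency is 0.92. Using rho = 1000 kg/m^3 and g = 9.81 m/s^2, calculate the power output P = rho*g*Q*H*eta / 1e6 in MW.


P = 1000 * 9.81 * 407.6 * 15.2 * 0.92 / 1e6 = 55.9158 MW


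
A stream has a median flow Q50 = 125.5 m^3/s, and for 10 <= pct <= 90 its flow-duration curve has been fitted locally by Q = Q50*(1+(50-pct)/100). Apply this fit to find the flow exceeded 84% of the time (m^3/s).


Q = 125.5 * (1 + (50 - 84)/100) = 82.8300 m^3/s


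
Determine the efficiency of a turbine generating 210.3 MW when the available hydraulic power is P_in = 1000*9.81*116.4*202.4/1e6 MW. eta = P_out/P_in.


P_in = 1000 * 9.81 * 116.4 * 202.4 / 1e6 = 231.1173 MW
eta = 210.3 / 231.1173 = 0.9099


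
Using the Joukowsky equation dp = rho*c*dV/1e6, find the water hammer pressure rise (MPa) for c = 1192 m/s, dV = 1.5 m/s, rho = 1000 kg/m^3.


dp = 1000 * 1192 * 1.5 / 1e6 = 1.7880 MPa


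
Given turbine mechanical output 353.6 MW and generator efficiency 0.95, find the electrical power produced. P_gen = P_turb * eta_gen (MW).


P_gen = 353.6 * 0.95 = 335.9200 MW


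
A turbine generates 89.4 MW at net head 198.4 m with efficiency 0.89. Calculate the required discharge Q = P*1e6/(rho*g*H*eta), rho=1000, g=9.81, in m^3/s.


Q = 89.4 * 1e6 / (1000 * 9.81 * 198.4 * 0.89) = 51.6104 m^3/s


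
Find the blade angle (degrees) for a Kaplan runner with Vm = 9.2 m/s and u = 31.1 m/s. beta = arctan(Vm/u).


beta = arctan(9.2 / 31.1) = 16.4793 degrees


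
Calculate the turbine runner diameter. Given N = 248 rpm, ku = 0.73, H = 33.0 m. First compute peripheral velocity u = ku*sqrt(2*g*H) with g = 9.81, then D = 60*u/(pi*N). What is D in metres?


u = 0.73 * sqrt(2*9.81*33.0) = 18.5750 m/s
D = 60 * 18.5750 / (pi * 248) = 1.4305 m


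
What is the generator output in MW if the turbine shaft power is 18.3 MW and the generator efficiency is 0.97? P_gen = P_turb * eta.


P_gen = 18.3 * 0.97 = 17.7510 MW


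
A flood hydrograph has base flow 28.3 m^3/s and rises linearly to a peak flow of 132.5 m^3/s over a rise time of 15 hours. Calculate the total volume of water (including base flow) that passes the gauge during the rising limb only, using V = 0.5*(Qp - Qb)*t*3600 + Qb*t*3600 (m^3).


V = 0.5*(132.5 - 28.3)*15*3600 + 28.3*15*3600 = 4.3416e+06 m^3


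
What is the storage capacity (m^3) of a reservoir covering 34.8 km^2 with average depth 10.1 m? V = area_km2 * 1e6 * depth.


V = 34.8 * 1e6 * 10.1 = 3.5148e+08 m^3


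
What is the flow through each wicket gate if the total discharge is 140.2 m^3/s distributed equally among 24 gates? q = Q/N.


q = 140.2 / 24 = 5.8417 m^3/s


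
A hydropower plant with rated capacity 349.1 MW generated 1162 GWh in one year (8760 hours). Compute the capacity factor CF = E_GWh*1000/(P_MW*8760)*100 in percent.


CF = 1162 * 1000 / (349.1 * 8760) * 100 = 37.9973 %


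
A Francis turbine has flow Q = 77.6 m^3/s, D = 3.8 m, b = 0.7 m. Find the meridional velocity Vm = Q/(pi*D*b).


Vm = 77.6 / (pi * 3.8 * 0.7) = 9.2860 m/s


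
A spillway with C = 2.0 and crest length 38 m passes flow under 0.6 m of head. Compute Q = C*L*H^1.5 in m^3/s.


Q = 2.0 * 38 * 0.6^1.5 = 35.3216 m^3/s


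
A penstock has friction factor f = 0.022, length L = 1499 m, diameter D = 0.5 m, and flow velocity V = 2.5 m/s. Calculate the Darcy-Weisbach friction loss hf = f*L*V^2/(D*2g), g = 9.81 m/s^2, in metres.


hf = 0.022 * 1499 * 2.5^2 / (0.5 * 2 * 9.81) = 21.0104 m


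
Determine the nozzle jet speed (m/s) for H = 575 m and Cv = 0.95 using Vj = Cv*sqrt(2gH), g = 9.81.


Vj = 0.95 * sqrt(2*9.81*575) = 100.9037 m/s


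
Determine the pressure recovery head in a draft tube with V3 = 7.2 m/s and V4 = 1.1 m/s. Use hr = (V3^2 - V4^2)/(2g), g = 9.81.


hr = (7.2^2 - 1.1^2) / (2*9.81) = 2.5805 m


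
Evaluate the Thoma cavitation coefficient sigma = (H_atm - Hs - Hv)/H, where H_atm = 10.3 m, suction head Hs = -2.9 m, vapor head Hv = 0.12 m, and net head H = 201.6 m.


sigma = (10.3 - (-2.9) - 0.12) / 201.6 = 0.0649


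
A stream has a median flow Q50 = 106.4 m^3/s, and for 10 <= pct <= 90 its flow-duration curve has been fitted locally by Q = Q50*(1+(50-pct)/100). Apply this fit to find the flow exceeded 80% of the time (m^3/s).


Q = 106.4 * (1 + (50 - 80)/100) = 74.4800 m^3/s


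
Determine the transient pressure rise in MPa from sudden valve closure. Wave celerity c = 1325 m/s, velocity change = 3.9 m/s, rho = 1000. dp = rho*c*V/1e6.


dp = 1000 * 1325 * 3.9 / 1e6 = 5.1675 MPa


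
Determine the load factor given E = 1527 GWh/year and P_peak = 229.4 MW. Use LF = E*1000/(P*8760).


LF = 1527 * 1000 / (229.4 * 8760) = 0.7599


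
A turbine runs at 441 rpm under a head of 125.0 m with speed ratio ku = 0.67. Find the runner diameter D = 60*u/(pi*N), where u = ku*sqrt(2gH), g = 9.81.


u = 0.67 * sqrt(2*9.81*125.0) = 33.1802 m/s
D = 60 * 33.1802 / (pi * 441) = 1.4370 m


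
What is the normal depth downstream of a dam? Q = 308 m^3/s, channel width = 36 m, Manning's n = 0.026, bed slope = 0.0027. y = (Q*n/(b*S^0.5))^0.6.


y = (308 * 0.026 / (36 * 0.0027^0.5))^0.6 = 2.3929 m


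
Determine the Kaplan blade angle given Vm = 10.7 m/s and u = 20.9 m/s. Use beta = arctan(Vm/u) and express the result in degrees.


beta = arctan(10.7 / 20.9) = 27.1107 degrees


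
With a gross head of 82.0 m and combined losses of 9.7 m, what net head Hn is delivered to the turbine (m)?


Hn = 82.0 - 9.7 = 72.3000 m


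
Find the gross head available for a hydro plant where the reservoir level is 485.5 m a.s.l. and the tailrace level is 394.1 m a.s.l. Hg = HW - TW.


Hg = 485.5 - 394.1 = 91.4000 m


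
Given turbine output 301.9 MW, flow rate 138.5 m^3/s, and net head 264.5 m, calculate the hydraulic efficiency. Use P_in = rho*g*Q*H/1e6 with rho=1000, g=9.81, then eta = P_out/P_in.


P_in = 1000 * 9.81 * 138.5 * 264.5 / 1e6 = 359.3722 MW
eta = 301.9 / 359.3722 = 0.8401


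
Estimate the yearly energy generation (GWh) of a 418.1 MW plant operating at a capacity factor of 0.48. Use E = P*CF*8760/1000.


E = 418.1 * 0.48 * 8760 / 1000 = 1758.0269 GWh


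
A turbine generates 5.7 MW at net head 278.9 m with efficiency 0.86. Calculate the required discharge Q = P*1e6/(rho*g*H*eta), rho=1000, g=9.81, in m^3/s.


Q = 5.7 * 1e6 / (1000 * 9.81 * 278.9 * 0.86) = 2.4225 m^3/s


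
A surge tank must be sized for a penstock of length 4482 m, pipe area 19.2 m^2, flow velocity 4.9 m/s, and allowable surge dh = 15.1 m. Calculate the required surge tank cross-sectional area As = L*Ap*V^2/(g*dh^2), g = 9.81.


As = 4482 * 19.2 * 4.9^2 / (9.81 * 15.1^2) = 923.7242 m^2


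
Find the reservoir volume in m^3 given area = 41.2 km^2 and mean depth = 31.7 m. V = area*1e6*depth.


V = 41.2 * 1e6 * 31.7 = 1.3060e+09 m^3


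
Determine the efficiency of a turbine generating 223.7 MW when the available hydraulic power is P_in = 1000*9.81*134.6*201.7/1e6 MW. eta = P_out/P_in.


P_in = 1000 * 9.81 * 134.6 * 201.7 / 1e6 = 266.3299 MW
eta = 223.7 / 266.3299 = 0.8399


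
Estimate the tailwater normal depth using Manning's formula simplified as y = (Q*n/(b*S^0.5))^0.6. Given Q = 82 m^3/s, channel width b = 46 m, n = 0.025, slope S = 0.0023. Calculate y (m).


y = (82 * 0.025 / (46 * 0.0023^0.5))^0.6 = 0.9569 m


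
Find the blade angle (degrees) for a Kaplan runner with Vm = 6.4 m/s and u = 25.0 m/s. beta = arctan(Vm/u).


beta = arctan(6.4 / 25.0) = 14.3593 degrees


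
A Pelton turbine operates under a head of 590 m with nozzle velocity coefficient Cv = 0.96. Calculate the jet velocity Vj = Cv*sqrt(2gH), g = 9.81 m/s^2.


Vj = 0.96 * sqrt(2*9.81*590) = 103.2873 m/s


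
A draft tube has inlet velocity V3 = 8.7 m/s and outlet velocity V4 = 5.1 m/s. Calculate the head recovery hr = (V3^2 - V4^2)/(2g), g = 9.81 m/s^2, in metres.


hr = (8.7^2 - 5.1^2) / (2*9.81) = 2.5321 m


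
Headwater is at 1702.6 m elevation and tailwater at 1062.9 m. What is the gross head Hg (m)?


Hg = 1702.6 - 1062.9 = 639.7000 m


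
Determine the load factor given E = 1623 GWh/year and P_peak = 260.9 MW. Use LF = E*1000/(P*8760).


LF = 1623 * 1000 / (260.9 * 8760) = 0.7101


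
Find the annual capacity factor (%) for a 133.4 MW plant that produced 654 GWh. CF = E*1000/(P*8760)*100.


CF = 654 * 1000 / (133.4 * 8760) * 100 = 55.9652 %


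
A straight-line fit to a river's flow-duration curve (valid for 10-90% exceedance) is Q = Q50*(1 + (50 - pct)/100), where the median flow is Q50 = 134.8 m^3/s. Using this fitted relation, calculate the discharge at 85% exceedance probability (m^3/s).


Q = 134.8 * (1 + (50 - 85)/100) = 87.6200 m^3/s


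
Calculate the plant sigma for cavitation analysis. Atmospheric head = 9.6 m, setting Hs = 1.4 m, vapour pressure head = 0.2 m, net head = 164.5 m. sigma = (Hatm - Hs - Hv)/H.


sigma = (9.6 - 1.4 - 0.2) / 164.5 = 0.0486


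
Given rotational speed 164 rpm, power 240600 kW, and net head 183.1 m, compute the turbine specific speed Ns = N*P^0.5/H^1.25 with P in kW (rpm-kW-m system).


Ns = 164 * 240600^0.5 / 183.1^1.25 = 119.4349


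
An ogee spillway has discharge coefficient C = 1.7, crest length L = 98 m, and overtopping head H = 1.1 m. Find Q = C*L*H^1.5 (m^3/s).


Q = 1.7 * 98 * 1.1^1.5 = 192.2047 m^3/s


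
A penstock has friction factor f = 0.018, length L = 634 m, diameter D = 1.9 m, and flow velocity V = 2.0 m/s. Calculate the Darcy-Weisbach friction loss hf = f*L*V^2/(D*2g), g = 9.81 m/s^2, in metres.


hf = 0.018 * 634 * 2.0^2 / (1.9 * 2 * 9.81) = 1.2245 m


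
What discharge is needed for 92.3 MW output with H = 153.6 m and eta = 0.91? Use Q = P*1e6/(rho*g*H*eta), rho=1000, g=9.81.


Q = 92.3 * 1e6 / (1000 * 9.81 * 153.6 * 0.91) = 67.3132 m^3/s


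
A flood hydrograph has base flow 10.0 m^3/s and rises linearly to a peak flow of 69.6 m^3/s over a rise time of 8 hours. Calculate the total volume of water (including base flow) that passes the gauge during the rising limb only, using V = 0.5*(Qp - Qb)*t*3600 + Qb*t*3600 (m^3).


V = 0.5*(69.6 - 10.0)*8*3600 + 10.0*8*3600 = 1.1462e+06 m^3


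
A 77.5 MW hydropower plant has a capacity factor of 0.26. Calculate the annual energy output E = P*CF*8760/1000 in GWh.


E = 77.5 * 0.26 * 8760 / 1000 = 176.5140 GWh


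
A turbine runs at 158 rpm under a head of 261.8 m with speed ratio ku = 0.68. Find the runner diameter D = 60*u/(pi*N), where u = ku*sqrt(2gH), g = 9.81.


u = 0.68 * sqrt(2*9.81*261.8) = 48.7353 m/s
D = 60 * 48.7353 / (pi * 158) = 5.8910 m


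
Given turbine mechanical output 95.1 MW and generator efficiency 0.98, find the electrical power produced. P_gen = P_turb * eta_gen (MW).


P_gen = 95.1 * 0.98 = 93.1980 MW


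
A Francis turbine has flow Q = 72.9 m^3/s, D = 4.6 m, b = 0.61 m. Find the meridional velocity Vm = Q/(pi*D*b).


Vm = 72.9 / (pi * 4.6 * 0.61) = 8.2697 m/s


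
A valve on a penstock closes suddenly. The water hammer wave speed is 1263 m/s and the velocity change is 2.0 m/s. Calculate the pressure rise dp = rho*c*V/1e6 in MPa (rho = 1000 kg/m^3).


dp = 1000 * 1263 * 2.0 / 1e6 = 2.5260 MPa


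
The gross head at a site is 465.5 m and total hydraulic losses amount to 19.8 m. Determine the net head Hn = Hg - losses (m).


Hn = 465.5 - 19.8 = 445.7000 m


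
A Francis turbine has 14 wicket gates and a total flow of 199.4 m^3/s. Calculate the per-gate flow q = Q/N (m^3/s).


q = 199.4 / 14 = 14.2429 m^3/s


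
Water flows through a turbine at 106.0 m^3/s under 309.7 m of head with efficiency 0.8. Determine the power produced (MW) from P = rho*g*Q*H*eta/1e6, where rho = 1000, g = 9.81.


P = 1000 * 9.81 * 106.0 * 309.7 * 0.8 / 1e6 = 257.6357 MW


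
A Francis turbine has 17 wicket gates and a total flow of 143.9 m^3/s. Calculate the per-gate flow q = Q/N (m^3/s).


q = 143.9 / 17 = 8.4647 m^3/s


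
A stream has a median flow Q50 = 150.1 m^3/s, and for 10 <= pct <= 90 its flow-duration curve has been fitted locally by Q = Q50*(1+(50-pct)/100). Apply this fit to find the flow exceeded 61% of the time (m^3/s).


Q = 150.1 * (1 + (50 - 61)/100) = 133.5890 m^3/s


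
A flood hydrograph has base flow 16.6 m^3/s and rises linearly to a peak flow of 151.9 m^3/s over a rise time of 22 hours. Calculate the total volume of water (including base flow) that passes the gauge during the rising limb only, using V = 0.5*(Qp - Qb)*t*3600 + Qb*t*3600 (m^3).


V = 0.5*(151.9 - 16.6)*22*3600 + 16.6*22*3600 = 6.6726e+06 m^3


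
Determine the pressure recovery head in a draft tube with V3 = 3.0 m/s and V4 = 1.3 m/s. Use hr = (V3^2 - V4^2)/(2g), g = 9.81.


hr = (3.0^2 - 1.3^2) / (2*9.81) = 0.3726 m


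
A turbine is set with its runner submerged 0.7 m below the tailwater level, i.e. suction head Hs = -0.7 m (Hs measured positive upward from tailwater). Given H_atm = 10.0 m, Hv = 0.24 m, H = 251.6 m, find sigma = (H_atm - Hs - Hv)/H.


sigma = (10.0 - (-0.7) - 0.24) / 251.6 = 0.0416


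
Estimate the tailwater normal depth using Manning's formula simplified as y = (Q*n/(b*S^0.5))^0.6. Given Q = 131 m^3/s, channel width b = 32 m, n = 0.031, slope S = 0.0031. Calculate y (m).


y = (131 * 0.031 / (32 * 0.0031^0.5))^0.6 = 1.6394 m


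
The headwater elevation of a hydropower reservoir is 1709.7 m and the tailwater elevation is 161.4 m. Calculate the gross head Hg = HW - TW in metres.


Hg = 1709.7 - 161.4 = 1548.3000 m


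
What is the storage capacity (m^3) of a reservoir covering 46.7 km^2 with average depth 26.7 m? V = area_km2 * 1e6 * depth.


V = 46.7 * 1e6 * 26.7 = 1.2469e+09 m^3


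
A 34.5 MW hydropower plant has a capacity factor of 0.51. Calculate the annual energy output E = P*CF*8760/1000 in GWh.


E = 34.5 * 0.51 * 8760 / 1000 = 154.1322 GWh


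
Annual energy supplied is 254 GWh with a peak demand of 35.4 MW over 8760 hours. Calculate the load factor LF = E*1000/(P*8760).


LF = 254 * 1000 / (35.4 * 8760) = 0.8191


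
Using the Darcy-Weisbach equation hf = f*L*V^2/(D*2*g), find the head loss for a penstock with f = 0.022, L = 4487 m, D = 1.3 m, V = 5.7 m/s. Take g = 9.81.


hf = 0.022 * 4487 * 5.7^2 / (1.3 * 2 * 9.81) = 125.7437 m


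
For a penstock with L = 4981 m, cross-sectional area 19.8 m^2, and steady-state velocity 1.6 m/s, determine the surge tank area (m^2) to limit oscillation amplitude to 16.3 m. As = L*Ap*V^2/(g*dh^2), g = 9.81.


As = 4981 * 19.8 * 1.6^2 / (9.81 * 16.3^2) = 96.8674 m^2


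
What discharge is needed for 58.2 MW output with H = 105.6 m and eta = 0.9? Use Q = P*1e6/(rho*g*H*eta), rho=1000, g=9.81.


Q = 58.2 * 1e6 / (1000 * 9.81 * 105.6 * 0.9) = 62.4234 m^3/s


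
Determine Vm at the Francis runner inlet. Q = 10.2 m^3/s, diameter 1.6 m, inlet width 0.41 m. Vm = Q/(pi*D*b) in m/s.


Vm = 10.2 / (pi * 1.6 * 0.41) = 4.9493 m/s


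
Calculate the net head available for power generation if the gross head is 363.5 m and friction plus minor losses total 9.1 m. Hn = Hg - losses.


Hn = 363.5 - 9.1 = 354.4000 m


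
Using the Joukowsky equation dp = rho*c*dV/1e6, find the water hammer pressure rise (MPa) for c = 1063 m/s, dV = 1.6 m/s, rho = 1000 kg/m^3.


dp = 1000 * 1063 * 1.6 / 1e6 = 1.7008 MPa


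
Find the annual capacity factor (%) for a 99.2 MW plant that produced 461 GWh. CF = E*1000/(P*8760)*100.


CF = 461 * 1000 / (99.2 * 8760) * 100 = 53.0500 %


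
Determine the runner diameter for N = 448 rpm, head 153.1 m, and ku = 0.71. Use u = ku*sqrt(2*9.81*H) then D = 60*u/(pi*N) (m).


u = 0.71 * sqrt(2*9.81*153.1) = 38.9131 m/s
D = 60 * 38.9131 / (pi * 448) = 1.6589 m


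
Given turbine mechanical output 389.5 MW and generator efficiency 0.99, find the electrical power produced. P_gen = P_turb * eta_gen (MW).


P_gen = 389.5 * 0.99 = 385.6050 MW


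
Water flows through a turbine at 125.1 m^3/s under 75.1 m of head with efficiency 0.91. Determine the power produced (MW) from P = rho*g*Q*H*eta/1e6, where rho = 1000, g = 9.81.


P = 1000 * 9.81 * 125.1 * 75.1 * 0.91 / 1e6 = 83.8702 MW


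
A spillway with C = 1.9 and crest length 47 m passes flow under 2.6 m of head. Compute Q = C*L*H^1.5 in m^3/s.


Q = 1.9 * 47 * 2.6^1.5 = 374.3790 m^3/s


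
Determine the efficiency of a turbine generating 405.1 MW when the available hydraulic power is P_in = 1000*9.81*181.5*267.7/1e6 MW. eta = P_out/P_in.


P_in = 1000 * 9.81 * 181.5 * 267.7 / 1e6 = 476.6439 MW
eta = 405.1 / 476.6439 = 0.8499


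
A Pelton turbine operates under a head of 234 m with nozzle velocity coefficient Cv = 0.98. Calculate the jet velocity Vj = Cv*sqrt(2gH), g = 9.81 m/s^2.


Vj = 0.98 * sqrt(2*9.81*234) = 66.4024 m/s


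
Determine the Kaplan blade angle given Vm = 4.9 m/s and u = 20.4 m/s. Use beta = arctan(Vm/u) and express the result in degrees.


beta = arctan(4.9 / 20.4) = 13.5064 degrees


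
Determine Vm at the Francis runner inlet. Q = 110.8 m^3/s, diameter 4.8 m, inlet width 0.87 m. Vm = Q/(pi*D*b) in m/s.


Vm = 110.8 / (pi * 4.8 * 0.87) = 8.4456 m/s


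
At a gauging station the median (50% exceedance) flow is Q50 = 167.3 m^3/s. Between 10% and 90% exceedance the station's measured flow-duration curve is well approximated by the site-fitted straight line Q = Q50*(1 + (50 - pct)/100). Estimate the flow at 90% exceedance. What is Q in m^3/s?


Q = 167.3 * (1 + (50 - 90)/100) = 100.3800 m^3/s


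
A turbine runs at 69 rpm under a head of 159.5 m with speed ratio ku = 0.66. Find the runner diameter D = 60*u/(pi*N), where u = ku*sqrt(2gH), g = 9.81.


u = 0.66 * sqrt(2*9.81*159.5) = 36.9210 m/s
D = 60 * 36.9210 / (pi * 69) = 10.2194 m


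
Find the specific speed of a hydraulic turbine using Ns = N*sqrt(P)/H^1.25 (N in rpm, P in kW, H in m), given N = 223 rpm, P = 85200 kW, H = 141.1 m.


Ns = 223 * 85200^0.5 / 141.1^1.25 = 133.8492


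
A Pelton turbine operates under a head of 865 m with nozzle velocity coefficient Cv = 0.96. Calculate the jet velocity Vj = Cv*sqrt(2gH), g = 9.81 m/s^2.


Vj = 0.96 * sqrt(2*9.81*865) = 125.0630 m/s


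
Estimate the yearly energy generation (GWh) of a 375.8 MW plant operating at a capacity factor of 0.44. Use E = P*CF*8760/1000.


E = 375.8 * 0.44 * 8760 / 1000 = 1448.4835 GWh


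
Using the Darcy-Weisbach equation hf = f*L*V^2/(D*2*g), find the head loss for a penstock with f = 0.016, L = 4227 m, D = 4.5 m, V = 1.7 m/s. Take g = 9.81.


hf = 0.016 * 4227 * 1.7^2 / (4.5 * 2 * 9.81) = 2.2138 m


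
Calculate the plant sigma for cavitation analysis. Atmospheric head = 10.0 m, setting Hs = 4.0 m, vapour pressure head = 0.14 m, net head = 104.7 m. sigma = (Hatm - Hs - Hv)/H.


sigma = (10.0 - 4.0 - 0.14) / 104.7 = 0.0560


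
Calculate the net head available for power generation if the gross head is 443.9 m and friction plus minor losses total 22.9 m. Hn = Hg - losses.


Hn = 443.9 - 22.9 = 421.0000 m


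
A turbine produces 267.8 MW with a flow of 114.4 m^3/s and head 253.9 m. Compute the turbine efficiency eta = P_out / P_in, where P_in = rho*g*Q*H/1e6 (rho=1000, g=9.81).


P_in = 1000 * 9.81 * 114.4 * 253.9 / 1e6 = 284.9428 MW
eta = 267.8 / 284.9428 = 0.9398


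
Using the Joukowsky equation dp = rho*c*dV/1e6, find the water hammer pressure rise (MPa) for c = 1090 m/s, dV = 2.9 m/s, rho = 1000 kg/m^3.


dp = 1000 * 1090 * 2.9 / 1e6 = 3.1610 MPa


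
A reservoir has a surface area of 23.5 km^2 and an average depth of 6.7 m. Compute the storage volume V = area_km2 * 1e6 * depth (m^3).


V = 23.5 * 1e6 * 6.7 = 1.5745e+08 m^3


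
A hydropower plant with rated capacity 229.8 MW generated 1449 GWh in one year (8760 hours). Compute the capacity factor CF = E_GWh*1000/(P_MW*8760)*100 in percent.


CF = 1449 * 1000 / (229.8 * 8760) * 100 = 71.9804 %


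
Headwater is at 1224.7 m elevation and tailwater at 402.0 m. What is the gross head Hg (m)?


Hg = 1224.7 - 402.0 = 822.7000 m


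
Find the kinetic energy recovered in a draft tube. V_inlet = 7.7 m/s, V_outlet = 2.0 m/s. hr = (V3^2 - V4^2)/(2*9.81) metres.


hr = (7.7^2 - 2.0^2) / (2*9.81) = 2.8180 m


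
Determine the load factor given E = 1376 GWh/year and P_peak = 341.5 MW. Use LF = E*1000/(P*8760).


LF = 1376 * 1000 / (341.5 * 8760) = 0.4600


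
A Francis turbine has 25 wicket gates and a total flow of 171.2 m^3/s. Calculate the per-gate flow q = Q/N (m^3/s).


q = 171.2 / 25 = 6.8480 m^3/s


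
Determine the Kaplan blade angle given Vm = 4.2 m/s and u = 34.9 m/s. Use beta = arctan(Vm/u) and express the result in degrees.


beta = arctan(4.2 / 34.9) = 6.8622 degrees


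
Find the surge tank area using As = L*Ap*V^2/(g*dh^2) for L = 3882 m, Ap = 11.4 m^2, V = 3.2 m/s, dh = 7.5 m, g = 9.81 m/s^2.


As = 3882 * 11.4 * 3.2^2 / (9.81 * 7.5^2) = 821.2376 m^2


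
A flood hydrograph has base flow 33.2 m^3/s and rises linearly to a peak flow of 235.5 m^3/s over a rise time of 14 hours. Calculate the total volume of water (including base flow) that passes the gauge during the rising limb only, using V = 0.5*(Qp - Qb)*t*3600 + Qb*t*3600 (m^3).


V = 0.5*(235.5 - 33.2)*14*3600 + 33.2*14*3600 = 6.7712e+06 m^3


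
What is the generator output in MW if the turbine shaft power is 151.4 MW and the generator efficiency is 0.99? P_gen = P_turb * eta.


P_gen = 151.4 * 0.99 = 149.8860 MW


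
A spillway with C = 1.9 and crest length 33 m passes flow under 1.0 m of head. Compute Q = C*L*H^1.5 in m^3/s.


Q = 1.9 * 33 * 1.0^1.5 = 62.7000 m^3/s


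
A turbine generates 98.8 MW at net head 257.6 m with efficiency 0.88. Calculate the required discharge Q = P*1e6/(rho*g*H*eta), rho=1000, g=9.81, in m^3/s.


Q = 98.8 * 1e6 / (1000 * 9.81 * 257.6 * 0.88) = 44.4283 m^3/s


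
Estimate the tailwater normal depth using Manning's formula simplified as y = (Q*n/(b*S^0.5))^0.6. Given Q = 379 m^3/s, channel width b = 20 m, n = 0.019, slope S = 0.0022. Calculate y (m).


y = (379 * 0.019 / (20 * 0.0022^0.5))^0.6 = 3.3970 m


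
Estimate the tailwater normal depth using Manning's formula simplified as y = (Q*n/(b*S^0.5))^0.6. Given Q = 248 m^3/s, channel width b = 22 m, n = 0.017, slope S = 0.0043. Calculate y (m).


y = (248 * 0.017 / (22 * 0.0043^0.5))^0.6 = 1.9030 m


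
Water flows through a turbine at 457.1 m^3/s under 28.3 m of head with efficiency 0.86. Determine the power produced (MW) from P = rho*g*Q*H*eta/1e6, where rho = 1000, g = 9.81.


P = 1000 * 9.81 * 457.1 * 28.3 * 0.86 / 1e6 = 109.1353 MW


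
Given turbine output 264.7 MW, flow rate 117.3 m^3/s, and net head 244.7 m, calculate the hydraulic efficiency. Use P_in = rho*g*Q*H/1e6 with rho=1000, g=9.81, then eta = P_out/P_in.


P_in = 1000 * 9.81 * 117.3 * 244.7 / 1e6 = 281.5795 MW
eta = 264.7 / 281.5795 = 0.9401


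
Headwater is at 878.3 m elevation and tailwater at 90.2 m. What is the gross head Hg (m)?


Hg = 878.3 - 90.2 = 788.1000 m


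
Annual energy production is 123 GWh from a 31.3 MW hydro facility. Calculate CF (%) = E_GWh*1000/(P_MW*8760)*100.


CF = 123 * 1000 / (31.3 * 8760) * 100 = 44.8597 %


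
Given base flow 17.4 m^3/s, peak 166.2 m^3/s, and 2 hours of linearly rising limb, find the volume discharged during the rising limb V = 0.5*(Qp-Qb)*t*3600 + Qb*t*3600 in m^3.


V = 0.5*(166.2 - 17.4)*2*3600 + 17.4*2*3600 = 660960.0000 m^3


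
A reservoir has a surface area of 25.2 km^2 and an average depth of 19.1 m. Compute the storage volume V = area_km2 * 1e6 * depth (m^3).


V = 25.2 * 1e6 * 19.1 = 4.8132e+08 m^3


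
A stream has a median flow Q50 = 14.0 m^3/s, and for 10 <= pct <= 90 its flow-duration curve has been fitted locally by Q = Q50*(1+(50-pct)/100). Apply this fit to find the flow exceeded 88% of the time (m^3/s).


Q = 14.0 * (1 + (50 - 88)/100) = 8.6800 m^3/s


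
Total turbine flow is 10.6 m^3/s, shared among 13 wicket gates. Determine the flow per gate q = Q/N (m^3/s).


q = 10.6 / 13 = 0.8154 m^3/s


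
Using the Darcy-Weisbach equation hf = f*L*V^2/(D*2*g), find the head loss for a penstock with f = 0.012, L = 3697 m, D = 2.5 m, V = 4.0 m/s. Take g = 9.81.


hf = 0.012 * 3697 * 4.0^2 / (2.5 * 2 * 9.81) = 14.4714 m


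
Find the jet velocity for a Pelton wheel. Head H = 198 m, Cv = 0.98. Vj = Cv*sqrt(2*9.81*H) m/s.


Vj = 0.98 * sqrt(2*9.81*198) = 61.0813 m/s


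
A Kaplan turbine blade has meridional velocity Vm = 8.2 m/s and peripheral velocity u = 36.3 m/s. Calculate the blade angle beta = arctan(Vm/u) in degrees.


beta = arctan(8.2 / 36.3) = 12.7292 degrees


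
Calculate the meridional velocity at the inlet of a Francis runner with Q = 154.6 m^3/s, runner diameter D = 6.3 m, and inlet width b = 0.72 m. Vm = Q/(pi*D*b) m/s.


Vm = 154.6 / (pi * 6.3 * 0.72) = 10.8489 m/s


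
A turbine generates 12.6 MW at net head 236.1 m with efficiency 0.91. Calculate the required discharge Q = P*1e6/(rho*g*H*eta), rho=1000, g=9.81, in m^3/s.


Q = 12.6 * 1e6 / (1000 * 9.81 * 236.1 * 0.91) = 5.9781 m^3/s


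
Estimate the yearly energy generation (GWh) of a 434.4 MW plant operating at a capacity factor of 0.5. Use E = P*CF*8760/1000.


E = 434.4 * 0.5 * 8760 / 1000 = 1902.6720 GWh


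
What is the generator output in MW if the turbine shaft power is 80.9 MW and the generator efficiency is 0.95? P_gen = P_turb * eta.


P_gen = 80.9 * 0.95 = 76.8550 MW


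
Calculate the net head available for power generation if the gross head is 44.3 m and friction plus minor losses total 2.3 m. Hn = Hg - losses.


Hn = 44.3 - 2.3 = 42.0000 m


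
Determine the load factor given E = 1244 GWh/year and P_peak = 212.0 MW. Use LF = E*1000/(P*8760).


LF = 1244 * 1000 / (212.0 * 8760) = 0.6699


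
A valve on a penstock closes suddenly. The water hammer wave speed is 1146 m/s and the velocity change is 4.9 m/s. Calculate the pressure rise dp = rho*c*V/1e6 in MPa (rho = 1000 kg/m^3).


dp = 1000 * 1146 * 4.9 / 1e6 = 5.6154 MPa


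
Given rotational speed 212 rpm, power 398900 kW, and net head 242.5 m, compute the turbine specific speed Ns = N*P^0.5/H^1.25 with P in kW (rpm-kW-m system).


Ns = 212 * 398900^0.5 / 242.5^1.25 = 139.9195


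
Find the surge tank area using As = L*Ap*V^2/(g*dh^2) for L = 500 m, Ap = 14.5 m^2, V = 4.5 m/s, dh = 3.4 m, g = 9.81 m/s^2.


As = 500 * 14.5 * 4.5^2 / (9.81 * 3.4^2) = 1294.6018 m^2


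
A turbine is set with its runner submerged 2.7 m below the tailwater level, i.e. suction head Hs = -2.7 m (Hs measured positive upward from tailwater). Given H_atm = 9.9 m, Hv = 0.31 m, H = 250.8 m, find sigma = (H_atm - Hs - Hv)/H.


sigma = (9.9 - (-2.7) - 0.31) / 250.8 = 0.0490


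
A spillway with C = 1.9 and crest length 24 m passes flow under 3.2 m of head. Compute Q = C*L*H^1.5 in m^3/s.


Q = 1.9 * 24 * 3.2^1.5 = 261.0296 m^3/s


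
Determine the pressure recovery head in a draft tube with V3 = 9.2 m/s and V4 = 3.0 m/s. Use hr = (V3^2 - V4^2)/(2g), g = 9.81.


hr = (9.2^2 - 3.0^2) / (2*9.81) = 3.8552 m


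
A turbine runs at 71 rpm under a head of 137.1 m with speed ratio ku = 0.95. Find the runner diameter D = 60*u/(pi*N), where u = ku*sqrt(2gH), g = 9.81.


u = 0.95 * sqrt(2*9.81*137.1) = 49.2711 m/s
D = 60 * 49.2711 / (pi * 71) = 13.2536 m


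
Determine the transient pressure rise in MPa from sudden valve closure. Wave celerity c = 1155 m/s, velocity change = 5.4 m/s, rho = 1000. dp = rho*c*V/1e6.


dp = 1000 * 1155 * 5.4 / 1e6 = 6.2370 MPa


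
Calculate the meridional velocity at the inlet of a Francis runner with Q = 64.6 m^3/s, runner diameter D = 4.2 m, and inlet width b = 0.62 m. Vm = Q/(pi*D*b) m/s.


Vm = 64.6 / (pi * 4.2 * 0.62) = 7.8966 m/s


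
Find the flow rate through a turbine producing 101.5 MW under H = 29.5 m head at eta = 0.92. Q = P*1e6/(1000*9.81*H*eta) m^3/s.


Q = 101.5 * 1e6 / (1000 * 9.81 * 29.5 * 0.92) = 381.2301 m^3/s


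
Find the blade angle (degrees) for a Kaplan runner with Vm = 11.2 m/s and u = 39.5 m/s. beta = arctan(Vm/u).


beta = arctan(11.2 / 39.5) = 15.8304 degrees


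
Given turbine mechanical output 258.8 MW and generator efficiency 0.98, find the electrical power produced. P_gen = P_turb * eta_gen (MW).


P_gen = 258.8 * 0.98 = 253.6240 MW


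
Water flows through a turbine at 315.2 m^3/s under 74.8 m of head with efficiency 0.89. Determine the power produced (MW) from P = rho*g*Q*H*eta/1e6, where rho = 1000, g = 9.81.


P = 1000 * 9.81 * 315.2 * 74.8 * 0.89 / 1e6 = 205.8481 MW


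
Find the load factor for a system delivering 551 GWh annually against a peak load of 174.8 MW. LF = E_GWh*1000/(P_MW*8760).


LF = 551 * 1000 / (174.8 * 8760) = 0.3598


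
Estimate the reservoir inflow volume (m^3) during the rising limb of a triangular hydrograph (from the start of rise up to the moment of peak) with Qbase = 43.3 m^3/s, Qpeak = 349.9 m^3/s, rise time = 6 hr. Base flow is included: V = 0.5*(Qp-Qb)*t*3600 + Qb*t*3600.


V = 0.5*(349.9 - 43.3)*6*3600 + 43.3*6*3600 = 4.2466e+06 m^3


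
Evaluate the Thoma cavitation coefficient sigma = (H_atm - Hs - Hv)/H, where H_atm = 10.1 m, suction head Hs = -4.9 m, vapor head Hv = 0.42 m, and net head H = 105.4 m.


sigma = (10.1 - (-4.9) - 0.42) / 105.4 = 0.1383


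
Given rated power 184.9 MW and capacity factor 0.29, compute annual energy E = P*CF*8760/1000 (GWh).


E = 184.9 * 0.29 * 8760 / 1000 = 469.7200 GWh


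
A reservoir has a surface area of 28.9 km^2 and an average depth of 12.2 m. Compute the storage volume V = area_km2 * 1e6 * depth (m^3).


V = 28.9 * 1e6 * 12.2 = 3.5258e+08 m^3


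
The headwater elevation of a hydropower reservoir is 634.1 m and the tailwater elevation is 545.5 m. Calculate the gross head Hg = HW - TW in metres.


Hg = 634.1 - 545.5 = 88.6000 m


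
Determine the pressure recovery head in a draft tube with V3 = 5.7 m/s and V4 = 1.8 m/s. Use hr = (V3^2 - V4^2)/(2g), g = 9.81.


hr = (5.7^2 - 1.8^2) / (2*9.81) = 1.4908 m


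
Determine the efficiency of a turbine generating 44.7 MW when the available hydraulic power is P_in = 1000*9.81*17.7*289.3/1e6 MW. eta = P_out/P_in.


P_in = 1000 * 9.81 * 17.7 * 289.3 / 1e6 = 50.2332 MW
eta = 44.7 / 50.2332 = 0.8899


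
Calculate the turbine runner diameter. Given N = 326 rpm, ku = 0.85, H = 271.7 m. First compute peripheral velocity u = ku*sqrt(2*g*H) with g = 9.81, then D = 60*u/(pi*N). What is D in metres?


u = 0.85 * sqrt(2*9.81*271.7) = 62.0602 m/s
D = 60 * 62.0602 / (pi * 326) = 3.6358 m


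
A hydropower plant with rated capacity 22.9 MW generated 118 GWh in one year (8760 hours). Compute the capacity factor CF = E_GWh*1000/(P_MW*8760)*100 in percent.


CF = 118 * 1000 / (22.9 * 8760) * 100 = 58.8224 %


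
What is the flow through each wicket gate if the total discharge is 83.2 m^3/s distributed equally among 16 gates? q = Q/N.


q = 83.2 / 16 = 5.2000 m^3/s


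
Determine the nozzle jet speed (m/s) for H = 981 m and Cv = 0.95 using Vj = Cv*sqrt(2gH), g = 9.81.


Vj = 0.95 * sqrt(2*9.81*981) = 131.7976 m/s


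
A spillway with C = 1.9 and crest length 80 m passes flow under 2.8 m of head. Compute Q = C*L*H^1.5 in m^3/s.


Q = 1.9 * 80 * 2.8^1.5 = 712.1650 m^3/s


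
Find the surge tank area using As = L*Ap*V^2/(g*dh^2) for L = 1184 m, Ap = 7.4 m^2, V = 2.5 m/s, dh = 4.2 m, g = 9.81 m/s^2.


As = 1184 * 7.4 * 2.5^2 / (9.81 * 4.2^2) = 316.4433 m^2


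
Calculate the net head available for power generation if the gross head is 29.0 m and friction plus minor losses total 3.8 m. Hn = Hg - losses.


Hn = 29.0 - 3.8 = 25.2000 m
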